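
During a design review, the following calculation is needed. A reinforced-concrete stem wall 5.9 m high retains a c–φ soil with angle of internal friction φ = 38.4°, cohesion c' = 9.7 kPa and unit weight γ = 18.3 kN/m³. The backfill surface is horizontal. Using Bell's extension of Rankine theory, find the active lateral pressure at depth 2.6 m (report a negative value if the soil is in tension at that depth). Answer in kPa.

1.74 kPa

K_a = (1 − sin φ)/(1 + sin φ) = 0.2337.
σ_a = K_a γ z − 2c√K_a = 0.2337×18.3×2.6 − 2×9.7×0.4834 = 1.741 kPa.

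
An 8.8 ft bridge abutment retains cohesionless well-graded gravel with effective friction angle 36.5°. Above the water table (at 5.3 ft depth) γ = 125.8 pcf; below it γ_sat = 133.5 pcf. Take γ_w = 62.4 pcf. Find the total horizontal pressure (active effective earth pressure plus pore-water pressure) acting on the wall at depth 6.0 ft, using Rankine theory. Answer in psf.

226 psf

K_a = (1 − sin φ)/(1 + sin φ) = 0.2541.
γ' = 133.5 − 62.4 = 71.10 pcf.
Effective vertical stress at 6.0 ft: σ'_v = 125.8×5.3 + 71.10×0.700 = 716.5 psf.
σ'_h = K_a σ'_v = 0.2541 × 716.5 = 182.0 psf; u = γ_w × 0.700 = 43.68 psf.
Total σ_h = 182.0 + 43.68 = 225.7 psf.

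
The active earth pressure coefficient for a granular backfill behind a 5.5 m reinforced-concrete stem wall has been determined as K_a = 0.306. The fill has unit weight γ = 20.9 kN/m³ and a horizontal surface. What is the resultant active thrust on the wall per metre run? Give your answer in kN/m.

P = ½ K_a γ H² = 0.5 × 0.306 × 20.9 × 5.5² = 96.73 kN/m.

96.7 kN/m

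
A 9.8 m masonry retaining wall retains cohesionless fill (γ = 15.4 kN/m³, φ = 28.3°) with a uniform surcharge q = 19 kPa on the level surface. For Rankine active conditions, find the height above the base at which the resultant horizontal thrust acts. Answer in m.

3.60 m

K_a = 0.3568.
Triangular part P₁ = ½K_aγH² = 263.8 at H/3 = 3.267 m; rectangular part P₂ = K_a q H = 66.43 at H/2 = 4.900 m.
ȳ = (P₁·3.267 + P₂·4.900)/(P₁+P₂) = 3.595 m.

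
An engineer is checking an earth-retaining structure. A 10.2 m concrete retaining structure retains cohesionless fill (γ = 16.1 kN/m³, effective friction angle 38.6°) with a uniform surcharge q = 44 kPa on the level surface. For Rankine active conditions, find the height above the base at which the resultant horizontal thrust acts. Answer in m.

K_a = 0.2316.
Triangular part P₁ = ½K_aγH² = 194.0 at H/3 = 3.400 m; rectangular part P₂ = K_a q H = 104.0 at H/2 = 5.100 m.
ȳ = (P₁·3.400 + P₂·5.100)/(P₁+P₂) = 3.993 m.

3.99 m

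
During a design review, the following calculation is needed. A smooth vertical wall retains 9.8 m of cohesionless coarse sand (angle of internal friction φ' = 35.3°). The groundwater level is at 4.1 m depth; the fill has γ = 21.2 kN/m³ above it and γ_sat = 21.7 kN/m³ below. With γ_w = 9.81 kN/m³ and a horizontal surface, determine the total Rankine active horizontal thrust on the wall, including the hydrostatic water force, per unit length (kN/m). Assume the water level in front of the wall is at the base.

K_a = tan²(45° − φ/2) = 0.2675.
γ' = 21.7 − 9.81 = 11.89 kN/m³. Depth below WT = 5.7 m.
σ'_h at WT = K_a γ d_w = 23.25 kPa; at base = 23.25 + K_a γ' × 5.7 = 41.39 kPa.
P₁ (0–4.1 m) = ½×23.25×4.1 = 47.67. P₂ (4.1–9.8 m) = ½(23.25+41.39)×5.7 = 184.2.
P_w = ½ γ_w h₂² = 0.5×9.81×5.7² = 159.4. Total = 47.67+184.2+159.4 = 391.3 kN/m.

391 kN/m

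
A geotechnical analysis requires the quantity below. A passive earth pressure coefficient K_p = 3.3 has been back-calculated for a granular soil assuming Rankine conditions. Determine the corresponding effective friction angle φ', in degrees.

32.3°

K_p = (1+sin φ)/(1−sin φ) ⇒ sin φ = (K_p − 1)/(K_p + 1) = 0.5349.
φ = arcsin(0.5349) = 32.34°.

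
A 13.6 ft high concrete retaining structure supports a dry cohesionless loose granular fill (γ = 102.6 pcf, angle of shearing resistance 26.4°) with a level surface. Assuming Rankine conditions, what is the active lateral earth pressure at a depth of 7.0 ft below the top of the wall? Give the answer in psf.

276 psf

K_a = (1 − sin φ)/(1 + sin φ) = 0.3844.
σ_h = K_a γ z = 0.3844 × 102.6 × 7.0 = 276.1 psf.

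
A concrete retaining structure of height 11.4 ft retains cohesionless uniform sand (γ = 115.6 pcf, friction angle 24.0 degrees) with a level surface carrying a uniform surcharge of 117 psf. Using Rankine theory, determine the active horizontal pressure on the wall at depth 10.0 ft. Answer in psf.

K_a = (1 − sin φ)/(1 + sin φ) = 0.4217.
σ_v = γz + q = 115.6 × 10.0 + 117 = 1273 psf.
σ_h = K_a σ_v = 0.4217 × 1273 = 536.9 psf.

537 psf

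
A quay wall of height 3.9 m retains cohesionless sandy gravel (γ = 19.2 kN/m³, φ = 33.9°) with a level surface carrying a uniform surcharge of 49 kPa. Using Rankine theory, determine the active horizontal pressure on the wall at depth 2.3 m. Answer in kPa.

K_a = (1 − sin φ)/(1 + sin φ) = 0.2839.
σ_v = γz + q = 19.2 × 2.3 + 49 = 93.16 kPa.
σ_h = K_a σ_v = 0.2839 × 93.16 = 26.45 kPa.

26.4 kPa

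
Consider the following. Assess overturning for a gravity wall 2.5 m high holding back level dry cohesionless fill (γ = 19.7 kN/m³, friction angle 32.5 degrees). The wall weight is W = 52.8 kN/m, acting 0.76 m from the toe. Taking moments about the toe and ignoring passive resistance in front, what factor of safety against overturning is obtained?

K_a = tan²(45° − 32.5°/2) = 0.3010.
P_a = ½K_aγH² = 0.5×0.3010×19.7×2.5² = 18.53 kN/m, acting at H/3 = 0.8333 m above the base.
Overturning moment M_o = P_a × H/3 = 18.53 × 0.8333 = 15.44.
Resisting moment M_r = W × 0.76 = 52.8 × 0.76 = 40.13.
FS_overturning = M_r/M_o = 40.13/15.44 = 2.599.

2.60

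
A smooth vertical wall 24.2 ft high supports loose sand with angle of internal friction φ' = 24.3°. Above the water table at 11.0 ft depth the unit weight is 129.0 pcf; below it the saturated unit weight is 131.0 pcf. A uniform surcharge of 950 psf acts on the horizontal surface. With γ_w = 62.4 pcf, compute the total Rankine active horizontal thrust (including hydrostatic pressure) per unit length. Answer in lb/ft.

K_a = tan²(45° − φ/2) = 0.4169.
γ' = 131.0 − 62.4 = 68.60 pcf. h₂ = H − d_w = 13.2 ft.
σ'_h: at surface K_a·q = 396.1; at WT K_a(q+γd_w) = 987.7; at base K_a(q+γd_w+γ'h₂) = 1365 psf.
P₁ = ½(396.1+987.7)×11.0 = 7611; P₂ = ½(987.7+1365)×13.2 = 15530; P_w = ½γ_w h₂² = 5436.
Total = 7611+15530+5436 = 28580 lb/ft.

28600 lb/ft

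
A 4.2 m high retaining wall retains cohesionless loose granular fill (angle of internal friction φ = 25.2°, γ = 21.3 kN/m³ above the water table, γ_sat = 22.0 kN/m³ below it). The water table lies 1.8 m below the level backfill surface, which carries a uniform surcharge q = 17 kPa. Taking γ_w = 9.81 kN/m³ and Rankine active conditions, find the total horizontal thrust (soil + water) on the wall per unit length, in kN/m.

122 kN/m

K_a = tan²(45° − φ/2) = 0.4027.
γ' = 22.0 − 9.81 = 12.19 kN/m³. h₂ = H − d_w = 2.4 m.
σ'_h: at surface K_a·q = 6.847; at WT K_a(q+γd_w) = 22.29; at base K_a(q+γd_w+γ'h₂) = 34.07 kPa.
P₁ = ½(6.847+22.29)×1.8 = 26.22; P₂ = ½(22.29+34.07)×2.4 = 67.63; P_w = ½γ_w h₂² = 28.25.
Total = 26.22+67.63+28.25 = 122.1 kN/m.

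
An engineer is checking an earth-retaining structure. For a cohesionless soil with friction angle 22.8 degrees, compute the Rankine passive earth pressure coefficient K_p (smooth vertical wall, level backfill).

K_p = (1 + sin φ)/(1 − sin φ) = tan²(45° + 22.8°/2) = 2.265.

2.27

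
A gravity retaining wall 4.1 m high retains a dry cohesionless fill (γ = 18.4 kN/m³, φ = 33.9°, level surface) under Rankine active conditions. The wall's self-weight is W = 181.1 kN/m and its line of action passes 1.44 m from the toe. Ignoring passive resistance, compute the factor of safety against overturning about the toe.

4.35

K_a = tan²(45° − 33.9°/2) = 0.2839.
P_a = ½K_aγH² = 0.5×0.2839×18.4×4.1² = 43.91 kN/m, acting at H/3 = 1.367 m above the base.
Overturning moment M_o = P_a × H/3 = 43.91 × 1.367 = 60.01.
Resisting moment M_r = W × 1.44 = 181.1 × 1.44 = 260.8.
FS_overturning = M_r/M_o = 260.8/60.01 = 4.346.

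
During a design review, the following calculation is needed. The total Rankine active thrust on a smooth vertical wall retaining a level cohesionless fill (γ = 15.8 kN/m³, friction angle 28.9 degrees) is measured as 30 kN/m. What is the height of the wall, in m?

3.30 m

K_a = 0.3484. P_a = ½ K_a γ H² ⇒ H = √(2P_a/(K_a γ)).
H = √(2×30/(0.3484×15.8)) = 3.302 m.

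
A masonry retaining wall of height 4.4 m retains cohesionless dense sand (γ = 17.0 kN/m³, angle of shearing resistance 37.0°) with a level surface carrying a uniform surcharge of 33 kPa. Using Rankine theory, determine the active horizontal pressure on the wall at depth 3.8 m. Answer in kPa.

24.3 kPa

K_a = (1 − sin φ)/(1 + sin φ) = 0.2486.
σ_v = γz + q = 17.0 × 3.8 + 33 = 97.60 kPa.
σ_h = K_a σ_v = 0.2486 × 97.60 = 24.26 kPa.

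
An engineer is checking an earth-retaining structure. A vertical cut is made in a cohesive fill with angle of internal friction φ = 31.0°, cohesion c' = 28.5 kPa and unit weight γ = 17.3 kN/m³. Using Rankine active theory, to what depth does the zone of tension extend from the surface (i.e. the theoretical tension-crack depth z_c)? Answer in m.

5.82 m

K_a = tan²(45° − 31.0°/2) = 0.3201; √K_a = 0.5658.
The active pressure is zero where K_a γ z = 2c√K_a, so z_c = 2c/(γ√K_a) = 2×28.5/(17.3×0.5658) = 5.824 m.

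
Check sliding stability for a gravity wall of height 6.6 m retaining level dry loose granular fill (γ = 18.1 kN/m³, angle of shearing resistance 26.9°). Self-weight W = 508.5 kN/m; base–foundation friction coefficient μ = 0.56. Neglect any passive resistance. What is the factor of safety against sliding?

K_a = tan²(45° − 26.9°/2) = 0.3770.
P_a = ½K_aγH² = 0.5×0.3770×18.1×6.6² = 148.6 kN/m, acting at H/3 = 2.200 m above the base.
FS_sliding = μW / P_a = 0.56×508.5 / 148.6 = 1.916.

1.92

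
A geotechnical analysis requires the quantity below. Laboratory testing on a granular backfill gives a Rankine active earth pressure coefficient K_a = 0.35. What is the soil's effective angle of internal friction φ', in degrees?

K_a = tan²(45° − φ/2) ⇒ 45° − φ/2 = arctan(√0.35) = 30.61°.
φ = 2(45° − 30.61°) = 28.78°.

28.8°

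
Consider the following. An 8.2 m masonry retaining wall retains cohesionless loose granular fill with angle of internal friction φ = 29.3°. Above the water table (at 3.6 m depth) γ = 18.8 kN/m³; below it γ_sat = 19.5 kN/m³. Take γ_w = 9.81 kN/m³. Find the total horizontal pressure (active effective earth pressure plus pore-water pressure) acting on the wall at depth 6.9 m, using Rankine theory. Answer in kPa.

66.5 kPa

K_a = (1 − sin φ)/(1 + sin φ) = 0.3428.
γ' = 19.5 − 9.81 = 9.690 kN/m³.
Effective vertical stress at 6.9 m: σ'_v = 18.8×3.6 + 9.690×3.30 = 99.66 kPa.
σ'_h = K_a σ'_v = 0.3428 × 99.66 = 34.17 kPa; u = γ_w × 3.30 = 32.37 kPa.
Total σ_h = 34.17 + 32.37 = 66.54 kPa.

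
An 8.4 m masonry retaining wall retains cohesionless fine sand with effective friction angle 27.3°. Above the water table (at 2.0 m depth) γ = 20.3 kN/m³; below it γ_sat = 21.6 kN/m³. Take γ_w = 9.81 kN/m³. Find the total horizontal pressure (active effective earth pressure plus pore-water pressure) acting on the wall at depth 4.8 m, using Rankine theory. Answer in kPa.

K_a = (1 − sin φ)/(1 + sin φ) = 0.3711.
γ' = 21.6 − 9.81 = 11.79 kN/m³.
Effective vertical stress at 4.8 m: σ'_v = 20.3×2.0 + 11.79×2.80 = 73.61 kPa.
σ'_h = K_a σ'_v = 0.3711 × 73.61 = 27.32 kPa; u = γ_w × 2.80 = 27.47 kPa.
Total σ_h = 27.32 + 27.47 = 54.79 kPa.

54.8 kPa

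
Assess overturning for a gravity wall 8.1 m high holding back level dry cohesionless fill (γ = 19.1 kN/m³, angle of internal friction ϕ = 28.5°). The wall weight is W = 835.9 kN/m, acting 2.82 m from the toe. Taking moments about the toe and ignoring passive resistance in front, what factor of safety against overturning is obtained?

K_a = tan²(45° − 28.5°/2) = 0.3540.
P_a = ½K_aγH² = 0.5×0.3540×19.1×8.1² = 221.8 kN/m, acting at H/3 = 2.700 m above the base.
Overturning moment M_o = P_a × H/3 = 221.8 × 2.700 = 598.8.
Resisting moment M_r = W × 2.82 = 835.9 × 2.82 = 2357.
FS_overturning = M_r/M_o = 2357/598.8 = 3.937.

3.94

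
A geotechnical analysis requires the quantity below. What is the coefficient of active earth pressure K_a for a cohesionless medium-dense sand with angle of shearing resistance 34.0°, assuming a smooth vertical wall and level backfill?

K_a = (1 − sin φ)/(1 + sin φ) = (1 − sin 34.0°)/(1 + sin 34.0°) = 0.2827.

0.283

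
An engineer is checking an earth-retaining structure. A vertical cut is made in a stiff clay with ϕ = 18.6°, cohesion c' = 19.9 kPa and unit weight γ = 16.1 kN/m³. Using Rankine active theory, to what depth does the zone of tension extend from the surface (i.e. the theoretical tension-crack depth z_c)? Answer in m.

3.44 m

K_a = tan²(45° − 18.6°/2) = 0.5163; √K_a = 0.7186.
The active pressure is zero where K_a γ z = 2c√K_a, so z_c = 2c/(γ√K_a) = 2×19.9/(16.1×0.7186) = 3.440 m.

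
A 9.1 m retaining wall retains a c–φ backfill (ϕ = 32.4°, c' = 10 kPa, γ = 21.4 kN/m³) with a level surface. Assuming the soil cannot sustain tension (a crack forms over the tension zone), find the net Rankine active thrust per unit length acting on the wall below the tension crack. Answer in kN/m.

K_a = 0.3022; √K_a = 0.5498.
Tension-crack depth z_c = 2c/(γ√K_a) = 2×10/(21.4×0.5498) = 1.700 m.
σ_a at base = K_a γ H − 2c√K_a = 0.3022×21.4×9.1 − 2×10×0.5498 = 47.86 kPa.
P_a = ½ × 47.86 × (H − z_c) = 0.5×47.86×7.400 = 177.1 kN/m.

177 kN/m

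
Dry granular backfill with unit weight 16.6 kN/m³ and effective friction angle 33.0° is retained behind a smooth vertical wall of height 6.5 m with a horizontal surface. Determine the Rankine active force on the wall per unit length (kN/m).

K_a = tan²(45° − φ/2) = 0.2948.
P_a = ½ K_a γ H² = 0.5 × 0.2948 × 16.6 × 6.5² = 103.4 kN/m.

103 kN/m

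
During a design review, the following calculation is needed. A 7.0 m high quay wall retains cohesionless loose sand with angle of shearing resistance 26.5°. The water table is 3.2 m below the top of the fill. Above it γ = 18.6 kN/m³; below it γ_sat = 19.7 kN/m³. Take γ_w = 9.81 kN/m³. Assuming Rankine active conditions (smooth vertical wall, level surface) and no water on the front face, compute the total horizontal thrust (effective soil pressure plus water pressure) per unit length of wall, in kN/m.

221 kN/m

K_a = tan²(45° − φ/2) = 0.3829.
γ' = 19.7 − 9.81 = 9.890 kN/m³. Depth below WT = 3.8 m.
σ'_h at WT = K_a γ d_w = 22.79 kPa; at base = 22.79 + K_a γ' × 3.8 = 37.18 kPa.
P₁ (0–3.2 m) = ½×22.79×3.2 = 36.47. P₂ (3.2–7.0 m) = ½(22.79+37.18)×3.8 = 114.0.
P_w = ½ γ_w h₂² = 0.5×9.81×3.8² = 70.83. Total = 36.47+114.0+70.83 = 221.3 kN/m.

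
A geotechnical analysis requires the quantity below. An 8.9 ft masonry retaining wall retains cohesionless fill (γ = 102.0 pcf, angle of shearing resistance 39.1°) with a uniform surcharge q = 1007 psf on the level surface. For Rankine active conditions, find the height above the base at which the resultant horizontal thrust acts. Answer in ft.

K_a = 0.2265.
Triangular part P₁ = ½K_aγH² = 914.9 at H/3 = 2.967 ft; rectangular part P₂ = K_a q H = 2030 at H/2 = 4.450 ft.
ȳ = (P₁·2.967 + P₂·4.450)/(P₁+P₂) = 3.989 ft.

3.99 ft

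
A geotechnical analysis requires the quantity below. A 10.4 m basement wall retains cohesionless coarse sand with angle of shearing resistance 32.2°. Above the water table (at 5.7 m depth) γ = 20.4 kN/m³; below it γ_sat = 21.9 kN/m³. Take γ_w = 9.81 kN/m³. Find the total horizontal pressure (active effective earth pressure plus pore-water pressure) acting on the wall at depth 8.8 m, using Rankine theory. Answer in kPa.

77.3 kPa

K_a = (1 − sin φ)/(1 + sin φ) = 0.3047.
γ' = 21.9 − 9.81 = 12.09 kN/m³.
Effective vertical stress at 8.8 m: σ'_v = 20.4×5.7 + 12.09×3.10 = 153.8 kPa.
σ'_h = K_a σ'_v = 0.3047 × 153.8 = 46.86 kPa; u = γ_w × 3.10 = 30.41 kPa.
Total σ_h = 46.86 + 30.41 = 77.27 kPa.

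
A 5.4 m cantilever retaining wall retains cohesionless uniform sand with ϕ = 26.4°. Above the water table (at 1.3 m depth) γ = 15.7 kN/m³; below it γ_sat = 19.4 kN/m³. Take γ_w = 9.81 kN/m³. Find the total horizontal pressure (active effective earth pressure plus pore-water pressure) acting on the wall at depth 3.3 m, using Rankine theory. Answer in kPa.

34.8 kPa

K_a = (1 − sin φ)/(1 + sin φ) = 0.3844.
γ' = 19.4 − 9.81 = 9.590 kN/m³.
Effective vertical stress at 3.3 m: σ'_v = 15.7×1.3 + 9.590×2.00 = 39.59 kPa.
σ'_h = K_a σ'_v = 0.3844 × 39.59 = 15.22 kPa; u = γ_w × 2.00 = 19.62 kPa.
Total σ_h = 15.22 + 19.62 = 34.84 kPa.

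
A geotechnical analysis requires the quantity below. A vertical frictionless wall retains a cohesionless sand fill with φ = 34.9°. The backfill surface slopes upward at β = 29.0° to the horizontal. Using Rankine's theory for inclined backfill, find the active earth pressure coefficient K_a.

0.424

K_a = cos β · (cos β − √(cos²β − cos²φ)) / (cos β + √(cos²β − cos²φ)).
cos β = 0.8746, cos φ = 0.8202, √(cos²β − cos²φ) = 0.3038.
K_a = 0.8746 × (0.8746 − 0.3038)/(0.8746 + 0.3038) = 0.4236.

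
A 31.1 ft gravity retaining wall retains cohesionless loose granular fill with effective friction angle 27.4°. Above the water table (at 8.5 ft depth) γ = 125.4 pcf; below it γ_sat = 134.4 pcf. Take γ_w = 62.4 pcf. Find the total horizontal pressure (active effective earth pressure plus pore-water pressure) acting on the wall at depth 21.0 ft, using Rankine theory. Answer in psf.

K_a = (1 − sin φ)/(1 + sin φ) = 0.3697.
γ' = 134.4 − 62.4 = 72.00 pcf.
Effective vertical stress at 21.0 ft: σ'_v = 125.4×8.5 + 72.00×12.5 = 1966 psf.
σ'_h = K_a σ'_v = 0.3697 × 1966 = 726.7 psf; u = γ_w × 12.5 = 780.0 psf.
Total σ_h = 726.7 + 780.0 = 1507 psf.

1510 psf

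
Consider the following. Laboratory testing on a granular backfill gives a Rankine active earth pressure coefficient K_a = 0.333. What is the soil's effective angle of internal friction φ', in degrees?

30.0°

K_a = tan²(45° − φ/2) ⇒ 45° − φ/2 = arctan(√0.333) = 29.99°.
φ = 2(45° − 29.99°) = 30.02°.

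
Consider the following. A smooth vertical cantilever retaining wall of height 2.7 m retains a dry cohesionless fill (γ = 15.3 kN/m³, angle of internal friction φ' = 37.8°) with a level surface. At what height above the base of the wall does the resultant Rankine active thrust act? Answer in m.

0.900 m

K_a = 0.2400.
The pressure distribution is triangular, so the resultant acts at H/3 above the base = 2.7/3 = 0.9000 m.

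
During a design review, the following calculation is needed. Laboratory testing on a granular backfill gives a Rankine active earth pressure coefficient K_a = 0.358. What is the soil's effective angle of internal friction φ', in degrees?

28.2°

K_a = tan²(45° − φ/2) ⇒ 45° − φ/2 = arctan(√0.358) = 30.89°.
φ = 2(45° − 30.89°) = 28.21°.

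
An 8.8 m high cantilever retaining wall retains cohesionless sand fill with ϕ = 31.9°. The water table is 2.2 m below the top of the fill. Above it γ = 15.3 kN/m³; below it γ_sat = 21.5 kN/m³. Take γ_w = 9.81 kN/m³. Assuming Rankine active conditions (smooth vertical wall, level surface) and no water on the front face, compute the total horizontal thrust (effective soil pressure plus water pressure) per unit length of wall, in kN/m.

K_a = tan²(45° − φ/2) = 0.3085.
γ' = 21.5 − 9.81 = 11.69 kN/m³. Depth below WT = 6.6 m.
σ'_h at WT = K_a γ d_w = 10.38 kPa; at base = 10.38 + K_a γ' × 6.6 = 34.19 kPa.
P₁ (0–2.2 m) = ½×10.38×2.2 = 11.42. P₂ (2.2–8.8 m) = ½(10.38+34.19)×6.6 = 147.1.
P_w = ½ γ_w h₂² = 0.5×9.81×6.6² = 213.7. Total = 11.42+147.1+213.7 = 372.2 kN/m.

372 kN/m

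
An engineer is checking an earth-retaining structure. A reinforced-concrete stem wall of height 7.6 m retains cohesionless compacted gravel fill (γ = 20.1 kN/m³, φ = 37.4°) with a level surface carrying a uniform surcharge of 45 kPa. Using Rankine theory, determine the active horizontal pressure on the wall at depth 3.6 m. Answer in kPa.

K_a = (1 − sin φ)/(1 + sin φ) = 0.2443.
σ_v = γz + q = 20.1 × 3.6 + 45 = 117.4 kPa.
σ_h = K_a σ_v = 0.2443 × 117.4 = 28.67 kPa.

28.7 kPa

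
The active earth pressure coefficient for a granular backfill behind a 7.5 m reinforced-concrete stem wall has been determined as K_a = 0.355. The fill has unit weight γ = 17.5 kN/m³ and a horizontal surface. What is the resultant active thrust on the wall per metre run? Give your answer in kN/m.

P = ½ K_a γ H² = 0.5 × 0.355 × 17.5 × 7.5² = 174.7 kN/m.

175 kN/m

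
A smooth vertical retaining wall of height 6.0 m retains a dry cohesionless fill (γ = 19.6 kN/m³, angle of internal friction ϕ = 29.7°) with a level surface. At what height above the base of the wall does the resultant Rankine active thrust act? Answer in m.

2.00 m

K_a = 0.3374.
The pressure distribution is triangular, so the resultant acts at H/3 above the base = 6.0/3 = 2.000 m.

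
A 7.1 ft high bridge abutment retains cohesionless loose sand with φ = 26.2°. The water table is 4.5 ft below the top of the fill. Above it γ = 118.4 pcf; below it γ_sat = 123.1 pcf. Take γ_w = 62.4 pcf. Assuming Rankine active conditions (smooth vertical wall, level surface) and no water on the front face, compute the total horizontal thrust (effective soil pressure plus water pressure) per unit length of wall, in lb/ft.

1290 lb/ft

K_a = tan²(45° − φ/2) = 0.3874.
γ' = 123.1 − 62.4 = 60.70 pcf. Depth below WT = 2.6 ft.
σ'_h at WT = K_a γ d_w = 206.4 psf; at base = 206.4 + K_a γ' × 2.6 = 267.6 psf.
P₁ (0–4.5 ft) = ½×206.4×4.5 = 464.5. P₂ (4.5–7.1 ft) = ½(206.4+267.6)×2.6 = 616.2.
P_w = ½ γ_w h₂² = 0.5×62.4×2.6² = 210.9. Total = 464.5+616.2+210.9 = 1292 lb/ft.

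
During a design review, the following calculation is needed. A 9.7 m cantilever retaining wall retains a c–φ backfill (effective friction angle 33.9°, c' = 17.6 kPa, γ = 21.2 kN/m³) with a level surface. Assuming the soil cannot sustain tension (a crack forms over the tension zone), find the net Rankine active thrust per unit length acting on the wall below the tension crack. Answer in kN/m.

130 kN/m

K_a = 0.2839; √K_a = 0.5328.
Tension-crack depth z_c = 2c/(γ√K_a) = 2×17.6/(21.2×0.5328) = 3.116 m.
σ_a at base = K_a γ H − 2c√K_a = 0.2839×21.2×9.7 − 2×17.6×0.5328 = 39.63 kPa.
P_a = ½ × 39.63 × (H − z_c) = 0.5×39.63×6.584 = 130.4 kN/m.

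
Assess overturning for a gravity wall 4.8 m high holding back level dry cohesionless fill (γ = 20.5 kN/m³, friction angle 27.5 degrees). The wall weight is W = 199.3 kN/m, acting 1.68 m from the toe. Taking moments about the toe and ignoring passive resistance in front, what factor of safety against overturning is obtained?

K_a = tan²(45° − 27.5°/2) = 0.3682.
P_a = ½K_aγH² = 0.5×0.3682×20.5×4.8² = 86.96 kN/m, acting at H/3 = 1.600 m above the base.
Overturning moment M_o = P_a × H/3 = 86.96 × 1.600 = 139.1.
Resisting moment M_r = W × 1.68 = 199.3 × 1.68 = 334.8.
FS_overturning = M_r/M_o = 334.8/139.1 = 2.406.

2.41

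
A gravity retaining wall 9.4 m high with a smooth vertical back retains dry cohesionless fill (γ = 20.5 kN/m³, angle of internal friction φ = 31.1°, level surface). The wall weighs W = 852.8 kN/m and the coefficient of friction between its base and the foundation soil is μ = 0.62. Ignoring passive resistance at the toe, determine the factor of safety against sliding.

1.83

K_a = tan²(45° − 31.1°/2) = 0.3188.
P_a = ½K_aγH² = 0.5×0.3188×20.5×9.4² = 288.7 kN/m, acting at H/3 = 3.133 m above the base.
FS_sliding = μW / P_a = 0.62×852.8 / 288.7 = 1.831.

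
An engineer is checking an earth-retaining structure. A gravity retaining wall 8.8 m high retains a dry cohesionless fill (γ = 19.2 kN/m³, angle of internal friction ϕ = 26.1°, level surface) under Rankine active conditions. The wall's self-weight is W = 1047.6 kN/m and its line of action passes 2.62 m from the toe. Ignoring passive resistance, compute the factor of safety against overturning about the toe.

3.24

K_a = tan²(45° − 26.1°/2) = 0.3889.
P_a = ½K_aγH² = 0.5×0.3889×19.2×8.8² = 289.2 kN/m, acting at H/3 = 2.933 m above the base.
Overturning moment M_o = P_a × H/3 = 289.2 × 2.933 = 848.2.
Resisting moment M_r = W × 2.62 = 1047.6 × 2.62 = 2745.
FS_overturning = M_r/M_o = 2745/848.2 = 3.236.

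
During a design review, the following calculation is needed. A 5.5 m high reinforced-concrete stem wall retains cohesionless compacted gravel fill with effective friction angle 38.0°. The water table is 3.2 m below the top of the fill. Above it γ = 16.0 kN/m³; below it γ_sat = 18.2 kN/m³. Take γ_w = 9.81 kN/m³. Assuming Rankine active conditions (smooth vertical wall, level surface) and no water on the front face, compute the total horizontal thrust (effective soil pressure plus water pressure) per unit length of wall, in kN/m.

78.7 kN/m

K_a = tan²(45° − φ/2) = 0.2379.
γ' = 18.2 − 9.81 = 8.390 kN/m³. Depth below WT = 2.3 m.
σ'_h at WT = K_a γ d_w = 12.18 kPa; at base = 12.18 + K_a γ' × 2.3 = 16.77 kPa.
P₁ (0–3.2 m) = ½×12.18×3.2 = 19.49. P₂ (3.2–5.5 m) = ½(12.18+16.77)×2.3 = 33.29.
P_w = ½ γ_w h₂² = 0.5×9.81×2.3² = 25.95. Total = 19.49+33.29+25.95 = 78.73 kN/m.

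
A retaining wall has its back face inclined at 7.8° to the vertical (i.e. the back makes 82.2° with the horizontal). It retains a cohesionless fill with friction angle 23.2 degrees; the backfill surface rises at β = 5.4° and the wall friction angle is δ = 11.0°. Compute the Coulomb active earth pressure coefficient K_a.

0.492

K_a = sin²(α+φ) / [sin²α · sin(α−δ) · (1 + √{sin(φ+δ)sin(φ−β) / (sin(α−δ)sin(α+β))})²].
With α = 82.2°, φ = 23.2°, δ = 11.0°, β = 5.4°: K_a = 0.4918.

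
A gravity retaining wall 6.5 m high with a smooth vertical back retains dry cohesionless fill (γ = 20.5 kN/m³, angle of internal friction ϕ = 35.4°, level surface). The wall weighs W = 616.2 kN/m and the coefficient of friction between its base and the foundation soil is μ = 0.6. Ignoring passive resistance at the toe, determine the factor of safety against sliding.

3.20

K_a = tan²(45° − 35.4°/2) = 0.2664.
P_a = ½K_aγH² = 0.5×0.2664×20.5×6.5² = 115.4 kN/m, acting at H/3 = 2.167 m above the base.
FS_sliding = μW / P_a = 0.6×616.2 / 115.4 = 3.205.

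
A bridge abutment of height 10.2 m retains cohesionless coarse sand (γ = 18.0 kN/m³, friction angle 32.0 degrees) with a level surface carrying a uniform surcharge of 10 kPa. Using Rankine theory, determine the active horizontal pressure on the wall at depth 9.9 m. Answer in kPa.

K_a = (1 − sin φ)/(1 + sin φ) = 0.3073.
σ_v = γz + q = 18.0 × 9.9 + 10 = 188.2 kPa.
σ_h = K_a σ_v = 0.3073 × 188.2 = 57.83 kPa.

57.8 kPa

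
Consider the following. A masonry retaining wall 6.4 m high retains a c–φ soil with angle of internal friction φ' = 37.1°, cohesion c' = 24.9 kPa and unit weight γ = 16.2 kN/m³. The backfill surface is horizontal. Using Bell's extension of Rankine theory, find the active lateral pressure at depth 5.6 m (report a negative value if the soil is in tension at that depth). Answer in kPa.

-2.32 kPa

K_a = (1 − sin φ)/(1 + sin φ) = 0.2475.
σ_a = K_a γ z − 2c√K_a = 0.2475×16.2×5.6 − 2×24.9×0.4975 = -2.322 kPa.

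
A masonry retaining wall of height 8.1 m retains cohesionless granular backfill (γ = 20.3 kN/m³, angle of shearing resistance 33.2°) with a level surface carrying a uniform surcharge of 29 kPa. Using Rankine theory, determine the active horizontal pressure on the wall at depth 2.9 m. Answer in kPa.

25.7 kPa

K_a = (1 − sin φ)/(1 + sin φ) = 0.2924.
σ_v = γz + q = 20.3 × 2.9 + 29 = 87.87 kPa.
σ_h = K_a σ_v = 0.2924 × 87.87 = 25.69 kPa.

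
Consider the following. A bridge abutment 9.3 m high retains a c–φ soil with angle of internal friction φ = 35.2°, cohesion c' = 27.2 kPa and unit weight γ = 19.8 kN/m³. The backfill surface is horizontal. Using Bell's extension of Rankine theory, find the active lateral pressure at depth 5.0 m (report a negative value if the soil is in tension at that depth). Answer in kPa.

K_a = (1 − sin φ)/(1 + sin φ) = 0.2687.
σ_a = K_a γ z − 2c√K_a = 0.2687×19.8×5.0 − 2×27.2×0.5184 = -1.598 kPa.

-1.60 kPa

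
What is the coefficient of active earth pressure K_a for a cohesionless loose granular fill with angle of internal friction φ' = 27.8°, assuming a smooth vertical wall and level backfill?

K_a = tan²(45° − φ/2) = tan²(31.10°) = 0.3639.

0.364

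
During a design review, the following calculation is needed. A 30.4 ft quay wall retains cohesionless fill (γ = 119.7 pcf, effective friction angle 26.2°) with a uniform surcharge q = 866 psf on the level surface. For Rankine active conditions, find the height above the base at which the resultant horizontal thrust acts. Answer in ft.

11.8 ft

K_a = 0.3874.
Triangular part P₁ = ½K_aγH² = 21430 at H/3 = 10.13 ft; rectangular part P₂ = K_a q H = 10200 at H/2 = 15.20 ft.
ȳ = (P₁·10.13 + P₂·15.20)/(P₁+P₂) = 11.77 ft.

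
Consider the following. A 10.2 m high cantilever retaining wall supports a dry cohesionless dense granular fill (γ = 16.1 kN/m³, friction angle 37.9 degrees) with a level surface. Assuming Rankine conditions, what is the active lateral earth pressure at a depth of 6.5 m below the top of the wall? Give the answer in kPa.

25.0 kPa

K_a = (1 − sin φ)/(1 + sin φ) = 0.2389.
σ_h = K_a γ z = 0.2389 × 16.1 × 6.5 = 25.00 kPa.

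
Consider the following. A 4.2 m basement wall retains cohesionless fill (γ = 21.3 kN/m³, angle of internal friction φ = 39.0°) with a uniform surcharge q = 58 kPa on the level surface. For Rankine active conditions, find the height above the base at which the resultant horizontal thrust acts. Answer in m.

1.80 m

K_a = 0.2275.
Triangular part P₁ = ½K_aγH² = 42.74 at H/3 = 1.400 m; rectangular part P₂ = K_a q H = 55.42 at H/2 = 2.100 m.
ȳ = (P₁·1.400 + P₂·2.100)/(P₁+P₂) = 1.795 m.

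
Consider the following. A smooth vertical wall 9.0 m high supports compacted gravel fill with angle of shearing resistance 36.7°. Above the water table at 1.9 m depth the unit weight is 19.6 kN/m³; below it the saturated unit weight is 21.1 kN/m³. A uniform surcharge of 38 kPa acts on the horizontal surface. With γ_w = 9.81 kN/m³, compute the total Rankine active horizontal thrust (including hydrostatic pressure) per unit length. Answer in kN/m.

481 kN/m

K_a = tan²(45° − φ/2) = 0.2519.
γ' = 21.1 − 9.81 = 11.29 kN/m³. h₂ = H − d_w = 7.1 m.
σ'_h: at surface K_a·q = 9.571; at WT K_a(q+γd_w) = 18.95; at base K_a(q+γd_w+γ'h₂) = 39.14 kPa.
P₁ = ½(9.571+18.95)×1.9 = 27.09; P₂ = ½(18.95+39.14)×7.1 = 206.2; P_w = ½γ_w h₂² = 247.3.
Total = 27.09+206.2+247.3 = 480.6 kN/m.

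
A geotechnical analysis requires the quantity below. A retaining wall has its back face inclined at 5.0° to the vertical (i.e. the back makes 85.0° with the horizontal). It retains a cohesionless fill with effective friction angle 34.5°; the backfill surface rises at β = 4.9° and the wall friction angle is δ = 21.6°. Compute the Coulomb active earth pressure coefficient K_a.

0.303

K_a = sin²(α+φ) / [sin²α · sin(α−δ) · (1 + √{sin(φ+δ)sin(φ−β) / (sin(α−δ)sin(α+β))})²].
With α = 85.0°, φ = 34.5°, δ = 21.6°, β = 4.9°: K_a = 0.3035.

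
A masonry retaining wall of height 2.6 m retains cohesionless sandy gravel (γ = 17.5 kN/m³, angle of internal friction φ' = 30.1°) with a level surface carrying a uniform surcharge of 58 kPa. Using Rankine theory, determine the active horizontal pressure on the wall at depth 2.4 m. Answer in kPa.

33.2 kPa

K_a = (1 − sin φ)/(1 + sin φ) = 0.3320.
σ_v = γz + q = 17.5 × 2.4 + 58 = 100.0 kPa.
σ_h = K_a σ_v = 0.3320 × 100.0 = 33.20 kPa.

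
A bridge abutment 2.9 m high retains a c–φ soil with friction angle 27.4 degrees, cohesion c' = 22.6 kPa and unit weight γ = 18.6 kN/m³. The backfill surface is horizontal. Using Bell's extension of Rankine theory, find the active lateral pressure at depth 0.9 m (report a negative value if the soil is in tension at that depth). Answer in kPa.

-21.3 kPa

K_a = (1 − sin φ)/(1 + sin φ) = 0.3697.
σ_a = K_a γ z − 2c√K_a = 0.3697×18.6×0.9 − 2×22.6×0.6080 = -21.29 kPa.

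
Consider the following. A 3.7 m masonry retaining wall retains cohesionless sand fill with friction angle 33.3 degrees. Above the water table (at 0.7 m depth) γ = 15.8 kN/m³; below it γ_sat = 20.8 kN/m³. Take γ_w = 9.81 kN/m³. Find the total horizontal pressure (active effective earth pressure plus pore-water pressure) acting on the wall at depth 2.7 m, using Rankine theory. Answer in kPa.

K_a = (1 − sin φ)/(1 + sin φ) = 0.2911.
γ' = 20.8 − 9.81 = 10.99 kN/m³.
Effective vertical stress at 2.7 m: σ'_v = 15.8×0.7 + 10.99×2.00 = 33.04 kPa.
σ'_h = K_a σ'_v = 0.2911 × 33.04 = 9.619 kPa; u = γ_w × 2.00 = 19.62 kPa.
Total σ_h = 9.619 + 19.62 = 29.24 kPa.

29.2 kPa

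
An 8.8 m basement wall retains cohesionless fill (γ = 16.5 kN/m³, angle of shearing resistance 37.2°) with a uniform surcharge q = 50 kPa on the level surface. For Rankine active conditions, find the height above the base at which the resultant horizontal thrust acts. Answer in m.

K_a = 0.2464.
Triangular part P₁ = ½K_aγH² = 157.4 at H/3 = 2.933 m; rectangular part P₂ = K_a q H = 108.4 at H/2 = 4.400 m.
ȳ = (P₁·2.933 + P₂·4.400)/(P₁+P₂) = 3.531 m.

3.53 m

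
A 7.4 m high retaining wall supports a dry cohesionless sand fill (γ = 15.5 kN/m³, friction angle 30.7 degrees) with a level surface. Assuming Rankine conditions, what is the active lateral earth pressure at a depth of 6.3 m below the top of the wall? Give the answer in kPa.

31.6 kPa

K_a = (1 − sin φ)/(1 + sin φ) = 0.3240.
σ_h = K_a γ z = 0.3240 × 15.5 × 6.3 = 31.64 kPa.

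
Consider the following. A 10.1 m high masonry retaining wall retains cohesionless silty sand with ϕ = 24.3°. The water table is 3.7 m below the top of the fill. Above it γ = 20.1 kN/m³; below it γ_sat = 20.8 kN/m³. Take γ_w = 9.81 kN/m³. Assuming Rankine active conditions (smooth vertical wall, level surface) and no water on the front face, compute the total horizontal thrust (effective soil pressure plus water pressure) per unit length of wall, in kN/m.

551 kN/m

K_a = tan²(45° − φ/2) = 0.4169.
γ' = 20.8 − 9.81 = 10.99 kN/m³. Depth below WT = 6.4 m.
σ'_h at WT = K_a γ d_w = 31.01 kPa; at base = 31.01 + K_a γ' × 6.4 = 60.33 kPa.
P₁ (0–3.7 m) = ½×31.01×3.7 = 57.36. P₂ (3.7–10.1 m) = ½(31.01+60.33)×6.4 = 292.3.
P_w = ½ γ_w h₂² = 0.5×9.81×6.4² = 200.9. Total = 57.36+292.3+200.9 = 550.5 kN/m.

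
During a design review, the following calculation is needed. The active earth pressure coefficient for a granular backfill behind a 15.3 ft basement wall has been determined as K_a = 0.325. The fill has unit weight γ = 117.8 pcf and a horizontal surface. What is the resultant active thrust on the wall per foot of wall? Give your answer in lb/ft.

4480 lb/ft

P = ½ K_a γ H² = 0.5 × 0.325 × 117.8 × 15.3² = 4481 lb/ft.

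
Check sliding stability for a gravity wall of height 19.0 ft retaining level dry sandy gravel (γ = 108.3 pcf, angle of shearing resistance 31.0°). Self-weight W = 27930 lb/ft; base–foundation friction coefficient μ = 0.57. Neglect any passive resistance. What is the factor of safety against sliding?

K_a = tan²(45° − 31.0°/2) = 0.3201.
P_a = ½K_aγH² = 0.5×0.3201×108.3×19.0² = 6257 lb/ft, acting at H/3 = 6.333 ft above the base.
FS_sliding = μW / P_a = 0.57×27930 / 6257 = 2.544.

2.54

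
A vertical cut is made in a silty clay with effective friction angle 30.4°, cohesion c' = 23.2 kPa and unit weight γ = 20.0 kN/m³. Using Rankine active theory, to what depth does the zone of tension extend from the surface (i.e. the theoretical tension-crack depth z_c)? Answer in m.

4.05 m

K_a = tan²(45° − 30.4°/2) = 0.3280; √K_a = 0.5727.
The active pressure is zero where K_a γ z = 2c√K_a, so z_c = 2c/(γ√K_a) = 2×23.2/(20.0×0.5727) = 4.051 m.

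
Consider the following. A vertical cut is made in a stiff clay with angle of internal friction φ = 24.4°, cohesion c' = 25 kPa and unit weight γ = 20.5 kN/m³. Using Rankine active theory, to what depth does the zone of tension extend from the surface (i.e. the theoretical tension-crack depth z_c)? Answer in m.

K_a = tan²(45° − 24.4°/2) = 0.4153; √K_a = 0.6445.
The active pressure is zero where K_a γ z = 2c√K_a, so z_c = 2c/(γ√K_a) = 2×25/(20.5×0.6445) = 3.785 m.

3.78 m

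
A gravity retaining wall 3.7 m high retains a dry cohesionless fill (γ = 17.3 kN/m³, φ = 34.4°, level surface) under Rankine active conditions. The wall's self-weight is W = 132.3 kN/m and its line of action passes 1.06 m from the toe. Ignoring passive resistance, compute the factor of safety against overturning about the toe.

3.45

K_a = tan²(45° − 34.4°/2) = 0.2780.
P_a = ½K_aγH² = 0.5×0.2780×17.3×3.7² = 32.92 kN/m, acting at H/3 = 1.233 m above the base.
Overturning moment M_o = P_a × H/3 = 32.92 × 1.233 = 40.60.
Resisting moment M_r = W × 1.06 = 132.3 × 1.06 = 140.2.
FS_overturning = M_r/M_o = 140.2/40.60 = 3.454.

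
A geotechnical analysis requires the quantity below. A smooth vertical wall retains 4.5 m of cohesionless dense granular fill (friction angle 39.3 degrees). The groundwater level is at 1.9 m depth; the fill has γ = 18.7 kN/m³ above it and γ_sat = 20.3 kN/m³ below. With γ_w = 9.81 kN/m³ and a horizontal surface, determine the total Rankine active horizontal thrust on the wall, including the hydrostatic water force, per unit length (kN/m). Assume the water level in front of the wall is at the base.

K_a = tan²(45° − φ/2) = 0.2245.
γ' = 20.3 − 9.81 = 10.49 kN/m³. Depth below WT = 2.6 m.
σ'_h at WT = K_a γ d_w = 7.975 kPa; at base = 7.975 + K_a γ' × 2.6 = 14.10 kPa.
P₁ (0–1.9 m) = ½×7.975×1.9 = 7.576. P₂ (1.9–4.5 m) = ½(7.975+14.10)×2.6 = 28.69.
P_w = ½ γ_w h₂² = 0.5×9.81×2.6² = 33.16. Total = 7.576+28.69+33.16 = 69.43 kN/m.

69.4 kN/m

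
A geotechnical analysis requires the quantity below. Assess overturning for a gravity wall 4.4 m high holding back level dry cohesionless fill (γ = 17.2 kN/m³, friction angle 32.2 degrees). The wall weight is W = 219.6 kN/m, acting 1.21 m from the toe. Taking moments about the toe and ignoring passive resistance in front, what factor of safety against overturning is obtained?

3.57

K_a = tan²(45° − 32.2°/2) = 0.3047.
P_a = ½K_aγH² = 0.5×0.3047×17.2×4.4² = 50.74 kN/m, acting at H/3 = 1.467 m above the base.
Overturning moment M_o = P_a × H/3 = 50.74 × 1.467 = 74.41.
Resisting moment M_r = W × 1.21 = 219.6 × 1.21 = 265.7.
FS_overturning = M_r/M_o = 265.7/74.41 = 3.571.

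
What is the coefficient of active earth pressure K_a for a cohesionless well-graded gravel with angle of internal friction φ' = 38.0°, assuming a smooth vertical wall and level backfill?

0.238

K_a = tan²(45° − φ/2) = tan²(26.00°) = 0.2379.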